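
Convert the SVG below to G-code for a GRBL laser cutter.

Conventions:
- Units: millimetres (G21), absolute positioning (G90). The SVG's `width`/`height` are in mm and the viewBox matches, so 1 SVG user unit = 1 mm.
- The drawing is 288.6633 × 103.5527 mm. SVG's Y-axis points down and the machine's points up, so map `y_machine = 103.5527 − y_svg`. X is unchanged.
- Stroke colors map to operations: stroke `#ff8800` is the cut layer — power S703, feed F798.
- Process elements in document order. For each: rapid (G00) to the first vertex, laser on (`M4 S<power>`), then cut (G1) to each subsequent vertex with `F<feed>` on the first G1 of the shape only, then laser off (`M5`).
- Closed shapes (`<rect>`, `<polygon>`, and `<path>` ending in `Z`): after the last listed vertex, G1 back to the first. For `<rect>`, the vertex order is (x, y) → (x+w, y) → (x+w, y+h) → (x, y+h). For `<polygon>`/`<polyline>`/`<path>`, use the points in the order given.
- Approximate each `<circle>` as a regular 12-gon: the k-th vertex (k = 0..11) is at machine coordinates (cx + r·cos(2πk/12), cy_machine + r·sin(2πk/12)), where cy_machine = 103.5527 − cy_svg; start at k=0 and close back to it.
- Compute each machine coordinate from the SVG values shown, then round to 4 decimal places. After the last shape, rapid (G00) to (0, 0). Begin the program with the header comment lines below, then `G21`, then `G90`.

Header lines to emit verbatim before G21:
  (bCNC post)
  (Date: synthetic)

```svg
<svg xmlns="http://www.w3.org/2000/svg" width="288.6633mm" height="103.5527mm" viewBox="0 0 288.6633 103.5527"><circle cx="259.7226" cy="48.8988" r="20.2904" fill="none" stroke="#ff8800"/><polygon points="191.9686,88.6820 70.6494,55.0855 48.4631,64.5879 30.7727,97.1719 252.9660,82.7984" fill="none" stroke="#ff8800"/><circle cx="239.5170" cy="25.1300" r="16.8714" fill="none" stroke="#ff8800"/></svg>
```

viewBox `0 0 288.6633 103.5527` with mm width/height → 1 unit = 1 mm. Flip: y_m = 103.5527 − y_svg.

**Shape 1** — `<circle>` circle, stroke `#ff8800` → cut (S703, F798). Machine vertices: (280.0130,54.6539) → (277.2946,64.7991) → (269.8678,72.2259) → (259.7226,74.9443) → (249.5774,72.2259) → (242.1506,64.7991) → (239.4322,54.6539) → (242.1506,44.5087) → (249.5774,37.0819) → (259.7226,34.3635) → (269.8678,37.0819) → (277.2946,44.5087) → (280.0130,54.6539). Closed: final G1 returns to the first vertex.

**Shape 2** — `<polygon>` closed polygon, stroke `#ff8800` → cut (S703, F798). Machine vertices: (191.9686,14.8707) → (70.6494,48.4672) → (48.4631,38.9648) → (30.7727,6.3808) → (252.9660,20.7543) → (191.9686,14.8707). Closed: final G1 returns to the first vertex.

**Shape 3** — `<circle>` circle, stroke `#ff8800` → cut (S703, F798). Machine vertices: (256.3884,78.4227) → (254.1281,86.8584) → (247.9527,93.0338) → (239.5170,95.2941) → (231.0813,93.0338) → (224.9059,86.8584) → (222.6456,78.4227) → (224.9059,69.9870) → (231.0813,63.8116) → (239.5170,61.5513) → (247.9527,63.8116) → (254.1281,69.9870) → (256.3884,78.4227). Closed: final G1 returns to the first vertex.

(bCNC post)
(Date: synthetic)
G21
G90
G00 X280.0130 Y54.6539
M4 S703
G1 X277.2946 Y64.7991 F798
G1 X269.8678 Y72.2259
G1 X259.7226 Y74.9443
G1 X249.5774 Y72.2259
G1 X242.1506 Y64.7991
G1 X239.4322 Y54.6539
G1 X242.1506 Y44.5087
G1 X249.5774 Y37.0819
G1 X259.7226 Y34.3635
G1 X269.8678 Y37.0819
G1 X277.2946 Y44.5087
G1 X280.0130 Y54.6539
M5
G00 X191.9686 Y14.8707
M4 S703
G1 X70.6494 Y48.4672 F798
G1 X48.4631 Y38.9648
G1 X30.7727 Y6.3808
G1 X252.9660 Y20.7543
G1 X191.9686 Y14.8707
M5
G00 X256.3884 Y78.4227
M4 S703
G1 X254.1281 Y86.8584 F798
G1 X247.9527 Y93.0338
G1 X239.5170 Y95.2941
G1 X231.0813 Y93.0338
G1 X224.9059 Y86.8584
G1 X222.6456 Y78.4227
G1 X224.9059 Y69.9870
G1 X231.0813 Y63.8116
G1 X239.5170 Y61.5513
G1 X247.9527 Y63.8116
G1 X254.1281 Y69.9870
G1 X256.3884 Y78.4227
M5
G00 X0.0000 Y0.0000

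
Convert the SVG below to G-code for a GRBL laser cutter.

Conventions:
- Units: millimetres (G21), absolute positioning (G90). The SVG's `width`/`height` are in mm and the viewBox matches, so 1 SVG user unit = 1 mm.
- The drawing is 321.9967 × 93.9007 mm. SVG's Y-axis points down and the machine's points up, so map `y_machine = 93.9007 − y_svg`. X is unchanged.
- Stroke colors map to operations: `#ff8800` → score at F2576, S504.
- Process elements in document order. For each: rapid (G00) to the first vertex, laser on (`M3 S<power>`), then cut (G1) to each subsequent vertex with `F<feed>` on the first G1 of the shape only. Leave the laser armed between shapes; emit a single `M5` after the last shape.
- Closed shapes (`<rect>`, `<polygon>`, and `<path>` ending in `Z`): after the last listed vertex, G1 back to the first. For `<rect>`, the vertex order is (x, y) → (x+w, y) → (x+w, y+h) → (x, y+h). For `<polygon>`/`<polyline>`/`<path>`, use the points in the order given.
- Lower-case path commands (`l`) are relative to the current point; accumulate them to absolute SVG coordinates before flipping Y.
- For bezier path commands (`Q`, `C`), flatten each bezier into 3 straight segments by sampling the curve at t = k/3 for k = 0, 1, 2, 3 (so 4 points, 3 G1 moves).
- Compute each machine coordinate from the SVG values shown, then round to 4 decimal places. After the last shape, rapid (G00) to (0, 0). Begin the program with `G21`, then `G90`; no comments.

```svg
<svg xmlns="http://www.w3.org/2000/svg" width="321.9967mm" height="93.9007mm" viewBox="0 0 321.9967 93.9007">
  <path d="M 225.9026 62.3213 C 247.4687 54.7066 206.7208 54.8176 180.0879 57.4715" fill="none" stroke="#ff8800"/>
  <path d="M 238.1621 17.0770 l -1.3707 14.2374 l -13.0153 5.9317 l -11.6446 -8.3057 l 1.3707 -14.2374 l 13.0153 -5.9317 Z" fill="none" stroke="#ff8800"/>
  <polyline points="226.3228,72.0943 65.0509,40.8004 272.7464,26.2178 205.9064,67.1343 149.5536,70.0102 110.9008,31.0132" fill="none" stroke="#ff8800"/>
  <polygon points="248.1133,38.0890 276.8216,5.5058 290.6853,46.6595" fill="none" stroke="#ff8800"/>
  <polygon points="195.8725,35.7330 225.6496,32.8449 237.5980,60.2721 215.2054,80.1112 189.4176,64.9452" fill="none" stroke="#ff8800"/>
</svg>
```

G21
G90
G00 X225.9026 Y31.5794
M3 S504
G1 X229.5281 Y36.8108 F2576
G1 X208.5951 Y38.0435
G1 X180.0879 Y36.4292
G00 X238.1621 Y76.8237
M3 S504
G1 X236.7914 Y62.5863 F2576
G1 X223.7761 Y56.6546
G1 X212.1315 Y64.9603
G1 X213.5022 Y79.1977
G1 X226.5175 Y85.1294
G1 X238.1621 Y76.8237
G00 X226.3228 Y21.8064
M3 S504
G1 X65.0509 Y53.1003 F2576
G1 X272.7464 Y67.6829
G1 X205.9064 Y26.7664
G1 X149.5536 Y23.8905
G1 X110.9008 Y62.8875
G00 X248.1133 Y55.8117
M3 S504
G1 X276.8216 Y88.3949 F2576
G1 X290.6853 Y47.2412
G1 X248.1133 Y55.8117
G00 X195.8725 Y58.1677
M3 S504
G1 X225.6496 Y61.0558 F2576
G1 X237.5980 Y33.6286
G1 X215.2054 Y13.7895
G1 X189.4176 Y28.9555
G1 X195.8725 Y58.1677
M5
G00 X0.0000 Y0.0000

1 u = 1 mm; y_m = 93.9007 − y.

[1] `<path>` cubic bezier, #ff8800→score S504 F2576: (225.9026,31.5794) → (229.5281,36.8108) → (208.5951,38.0435) → (180.0879,36.4292)

[2] `<path>` regular polygon, #ff8800→score S504 F2576: (238.1621,76.8237) → (236.7914,62.5863) → (223.7761,56.6546) → (212.1315,64.9603) → (213.5022,79.1977) → (226.5175,85.1294) → (238.1621,76.8237) (closed)

[3] `<polyline>` open polyline, #ff8800→score S504 F2576: (226.3228,21.8064) → (65.0509,53.1003) → (272.7464,67.6829) → (205.9064,26.7664) → (149.5536,23.8905) → (110.9008,62.8875)

[4] `<polygon>` regular polygon, #ff8800→score S504 F2576: (248.1133,55.8117) → (276.8216,88.3949) → (290.6853,47.2412) → (248.1133,55.8117) (closed)

[5] `<polygon>` regular polygon, #ff8800→score S504 F2576: (195.8725,58.1677) → (225.6496,61.0558) → (237.5980,33.6286) → (215.2054,13.7895) → (189.4176,28.9555) → (195.8725,58.1677) (closed)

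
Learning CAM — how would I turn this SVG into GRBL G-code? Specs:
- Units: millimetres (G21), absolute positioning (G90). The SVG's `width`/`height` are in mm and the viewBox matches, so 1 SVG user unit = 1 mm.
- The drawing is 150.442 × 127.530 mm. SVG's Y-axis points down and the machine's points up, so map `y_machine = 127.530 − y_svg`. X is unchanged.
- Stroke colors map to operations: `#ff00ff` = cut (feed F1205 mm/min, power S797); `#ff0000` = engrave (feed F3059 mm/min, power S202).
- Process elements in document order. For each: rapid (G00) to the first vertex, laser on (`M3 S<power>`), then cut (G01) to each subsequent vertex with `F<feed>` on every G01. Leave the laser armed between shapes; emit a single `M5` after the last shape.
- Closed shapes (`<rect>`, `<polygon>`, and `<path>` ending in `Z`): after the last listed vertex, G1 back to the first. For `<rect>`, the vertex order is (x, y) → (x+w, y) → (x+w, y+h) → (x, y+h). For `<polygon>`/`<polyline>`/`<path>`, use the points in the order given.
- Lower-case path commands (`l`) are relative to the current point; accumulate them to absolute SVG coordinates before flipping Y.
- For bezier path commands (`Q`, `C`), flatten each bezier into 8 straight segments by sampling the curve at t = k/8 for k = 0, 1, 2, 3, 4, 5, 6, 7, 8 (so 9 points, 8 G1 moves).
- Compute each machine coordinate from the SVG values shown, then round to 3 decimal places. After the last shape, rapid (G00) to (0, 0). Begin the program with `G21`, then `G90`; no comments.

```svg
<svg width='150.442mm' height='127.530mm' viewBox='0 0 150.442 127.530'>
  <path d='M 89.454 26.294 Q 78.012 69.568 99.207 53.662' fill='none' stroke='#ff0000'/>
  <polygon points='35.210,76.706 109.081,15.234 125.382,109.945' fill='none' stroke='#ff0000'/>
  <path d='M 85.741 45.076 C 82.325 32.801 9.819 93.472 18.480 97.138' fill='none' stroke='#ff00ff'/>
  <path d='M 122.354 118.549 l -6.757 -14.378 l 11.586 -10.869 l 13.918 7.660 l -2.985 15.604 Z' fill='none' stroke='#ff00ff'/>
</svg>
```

1 u = 1 mm; y_m = 127.530 − y.

[1] `<path>` quadratic bezier, #ff0000→engrave S202 F3059: (89.454,101.236) → (87.103,91.342) → (85.773,83.298) → (85.462,77.103) → (86.171,72.757) → (87.900,70.261) → (90.649,69.614) → (94.418,70.816) → (99.207,73.868)

[2] `<polygon>` regular polygon, #ff0000→engrave S202 F3059: (35.210,50.824) → (109.081,112.296) → (125.382,17.585) → (35.210,50.824) (closed)

[3] `<path>` cubic bezier, #ff00ff→cut S797 F1205: (85.741,82.454) → (81.515,83.892) → (72.572,80.013) → (60.674,72.342) → (47.582,62.401) → (35.055,51.712) → (24.855,41.799) → (18.743,34.185) → (18.480,30.392)

[4] `<path>` regular polygon, #ff00ff→cut S797 F1205: (122.354,8.981) → (115.597,23.359) → (127.183,34.228) → (141.101,26.568) → (138.116,10.964) → (122.354,8.981) (closed)

G21
G90
G00 X89.454 Y101.236
M3 S202
G01 X87.103 Y91.342 F3059
G01 X85.773 Y83.298 F3059
G01 X85.462 Y77.103 F3059
G01 X86.171 Y72.757 F3059
G01 X87.900 Y70.261 F3059
G01 X90.649 Y69.614 F3059
G01 X94.418 Y70.816 F3059
G01 X99.207 Y73.868 F3059
G00 X35.210 Y50.824
M3 S202
G01 X109.081 Y112.296 F3059
G01 X125.382 Y17.585 F3059
G01 X35.210 Y50.824 F3059
G00 X85.741 Y82.454
M3 S797
G01 X81.515 Y83.892 F1205
G01 X72.572 Y80.013 F1205
G01 X60.674 Y72.342 F1205
G01 X47.582 Y62.401 F1205
G01 X35.055 Y51.712 F1205
G01 X24.855 Y41.799 F1205
G01 X18.743 Y34.185 F1205
G01 X18.480 Y30.392 F1205
G00 X122.354 Y8.981
M3 S797
G01 X115.597 Y23.359 F1205
G01 X127.183 Y34.228 F1205
G01 X141.101 Y26.568 F1205
G01 X138.116 Y10.964 F1205
G01 X122.354 Y8.981 F1205
M5
G00 X0.000 Y0.000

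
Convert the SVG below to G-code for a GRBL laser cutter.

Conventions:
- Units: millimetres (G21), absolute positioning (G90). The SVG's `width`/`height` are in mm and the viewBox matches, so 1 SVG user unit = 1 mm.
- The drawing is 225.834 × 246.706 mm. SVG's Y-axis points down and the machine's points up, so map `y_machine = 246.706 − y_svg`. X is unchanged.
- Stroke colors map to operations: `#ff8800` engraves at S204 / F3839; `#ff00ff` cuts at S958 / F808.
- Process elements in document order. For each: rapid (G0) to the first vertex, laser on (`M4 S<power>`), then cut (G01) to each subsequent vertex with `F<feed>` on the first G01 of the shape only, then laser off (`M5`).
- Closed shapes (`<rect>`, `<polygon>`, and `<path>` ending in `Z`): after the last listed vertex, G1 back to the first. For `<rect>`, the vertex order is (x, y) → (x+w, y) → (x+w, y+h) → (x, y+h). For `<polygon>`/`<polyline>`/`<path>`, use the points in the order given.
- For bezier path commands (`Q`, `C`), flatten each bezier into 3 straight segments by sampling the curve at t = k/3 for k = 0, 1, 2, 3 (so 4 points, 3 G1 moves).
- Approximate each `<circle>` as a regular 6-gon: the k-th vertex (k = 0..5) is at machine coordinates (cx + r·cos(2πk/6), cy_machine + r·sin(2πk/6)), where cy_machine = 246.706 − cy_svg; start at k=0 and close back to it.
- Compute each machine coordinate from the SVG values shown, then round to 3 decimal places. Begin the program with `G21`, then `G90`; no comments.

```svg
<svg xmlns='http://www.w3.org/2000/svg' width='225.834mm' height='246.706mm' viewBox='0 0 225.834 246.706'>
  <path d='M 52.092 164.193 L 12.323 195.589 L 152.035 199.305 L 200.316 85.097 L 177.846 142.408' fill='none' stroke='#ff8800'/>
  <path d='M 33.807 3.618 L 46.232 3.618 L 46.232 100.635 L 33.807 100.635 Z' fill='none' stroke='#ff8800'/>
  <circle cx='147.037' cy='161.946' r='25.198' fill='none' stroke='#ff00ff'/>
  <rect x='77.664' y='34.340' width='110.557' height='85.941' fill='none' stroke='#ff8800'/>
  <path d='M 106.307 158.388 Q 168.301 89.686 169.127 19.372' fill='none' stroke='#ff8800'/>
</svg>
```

G21
G90
G0 X52.092 Y82.513
M4 S204
G01 X12.323 Y51.117 F3839
G01 X152.035 Y47.401
G01 X200.316 Y161.609
G01 X177.846 Y104.298
M5
G0 X33.807 Y243.088
M4 S204
G01 X46.232 Y243.088 F3839
G01 X46.232 Y146.071
G01 X33.807 Y146.071
G01 X33.807 Y243.088
M5
G0 X172.235 Y84.760
M4 S958
G01 X159.636 Y106.582 F808
G01 X134.438 Y106.582
G01 X121.839 Y84.760
G01 X134.438 Y62.938
G01 X159.636 Y62.938
G01 X172.235 Y84.760
M5
G0 X77.664 Y212.366
M4 S204
G01 X188.221 Y212.366 F3839
G01 X188.221 Y126.425
G01 X77.664 Y126.425
G01 X77.664 Y212.366
M5
G0 X106.307 Y88.318
M4 S204
G01 X140.840 Y134.298 F3839
G01 X161.780 Y180.637
G01 X169.127 Y227.334
M5

Since the viewBox matches the mm dimensions, user units are millimetres directly. The only transform is the Y-flip y_m = 246.706 − y_svg.

Shape 1 is a open polyline drawn with `<path>`. Its stroke #ff8800 means engrave at S204, F3839. After flipping Y the toolpath is (52.092,82.513) → (12.323,51.117) → (152.035,47.401) → (200.316,161.609) → (177.846,104.298).

Shape 2 is a rectangle drawn with `<path>`. Its stroke #ff8800 means engrave at S204, F3839. After flipping Y the toolpath is (33.807,243.088) → (46.232,243.088) → (46.232,146.071) → (33.807,146.071) → (33.807,243.088), returning to the start.

Shape 3 is a circle drawn with `<circle>`. Its stroke #ff00ff means cut at S958, F808. After flipping Y the toolpath is (172.235,84.760) → (159.636,106.582) → (134.438,106.582) → (121.839,84.760) → (134.438,62.938) → (159.636,62.938) → (172.235,84.760), returning to the start.

Shape 4 is a rectangle drawn with `<rect>`. Its stroke #ff8800 means engrave at S204, F3839. After flipping Y the toolpath is (77.664,212.366) → (188.221,212.366) → (188.221,126.425) → (77.664,126.425) → (77.664,212.366), returning to the start.

Shape 5 is a quadratic bezier drawn with `<path>`. Its stroke #ff8800 means engrave at S204, F3839. After flipping Y the toolpath is (106.307,88.318) → (140.840,134.298) → (161.780,180.637) → (169.127,227.334).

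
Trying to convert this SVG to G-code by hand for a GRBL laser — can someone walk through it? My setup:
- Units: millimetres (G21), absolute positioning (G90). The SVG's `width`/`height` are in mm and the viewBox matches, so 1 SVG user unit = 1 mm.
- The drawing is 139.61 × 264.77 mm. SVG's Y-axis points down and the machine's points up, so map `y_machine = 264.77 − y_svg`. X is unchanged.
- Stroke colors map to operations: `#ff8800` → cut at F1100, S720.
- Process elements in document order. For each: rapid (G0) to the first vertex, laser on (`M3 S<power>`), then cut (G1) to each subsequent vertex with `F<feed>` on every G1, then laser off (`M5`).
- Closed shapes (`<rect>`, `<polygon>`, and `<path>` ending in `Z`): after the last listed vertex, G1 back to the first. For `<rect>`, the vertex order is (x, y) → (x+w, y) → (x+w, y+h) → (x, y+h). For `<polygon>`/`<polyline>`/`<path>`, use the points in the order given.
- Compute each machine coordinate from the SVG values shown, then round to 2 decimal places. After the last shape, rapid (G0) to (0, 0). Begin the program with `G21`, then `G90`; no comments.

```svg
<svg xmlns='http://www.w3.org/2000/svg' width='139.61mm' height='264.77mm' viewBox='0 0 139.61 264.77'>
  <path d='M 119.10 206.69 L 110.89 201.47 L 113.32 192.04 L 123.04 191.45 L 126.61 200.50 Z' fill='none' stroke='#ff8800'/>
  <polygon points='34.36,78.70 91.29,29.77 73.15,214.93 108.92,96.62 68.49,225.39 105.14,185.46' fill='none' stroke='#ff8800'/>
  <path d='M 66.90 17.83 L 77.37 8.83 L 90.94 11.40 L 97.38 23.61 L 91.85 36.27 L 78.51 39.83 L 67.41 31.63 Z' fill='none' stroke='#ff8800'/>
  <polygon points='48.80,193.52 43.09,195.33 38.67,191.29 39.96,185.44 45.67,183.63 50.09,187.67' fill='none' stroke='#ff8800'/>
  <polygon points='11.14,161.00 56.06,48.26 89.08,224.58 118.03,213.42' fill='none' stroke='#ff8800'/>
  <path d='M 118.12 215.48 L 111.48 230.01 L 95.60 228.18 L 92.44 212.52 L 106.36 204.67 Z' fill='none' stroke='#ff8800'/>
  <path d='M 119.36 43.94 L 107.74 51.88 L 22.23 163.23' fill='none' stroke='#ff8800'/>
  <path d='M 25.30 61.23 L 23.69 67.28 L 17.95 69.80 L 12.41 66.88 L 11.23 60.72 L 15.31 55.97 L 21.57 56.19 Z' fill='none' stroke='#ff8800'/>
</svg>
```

viewBox `0 0 139.61 264.77` with mm width/height → 1 unit = 1 mm. Flip: y_m = 264.77 − y_svg.

**Shape 1** — `<path>` regular polygon, stroke `#ff8800` → cut (S720, F1100). Machine vertices: (119.10,58.08) → (110.89,63.30) → (113.32,72.73) → (123.04,73.32) → (126.61,64.27) → (119.10,58.08). Closed: final G1 returns to the first vertex.

**Shape 2** — `<polygon>` closed polygon, stroke `#ff8800` → cut (S720, F1100). Machine vertices: (34.36,186.07) → (91.29,235.00) → (73.15,49.84) → (108.92,168.15) → (68.49,39.38) → (105.14,79.31) → (34.36,186.07). Closed: final G1 returns to the first vertex.

**Shape 3** — `<path>` regular polygon, stroke `#ff8800` → cut (S720, F1100). Machine vertices: (66.90,246.94) → (77.37,255.94) → (90.94,253.37) → (97.38,241.16) → (91.85,228.50) → (78.51,224.94) → (67.41,233.14) → (66.90,246.94). Closed: final G1 returns to the first vertex.

**Shape 4** — `<polygon>` regular polygon, stroke `#ff8800` → cut (S720, F1100). Machine vertices: (48.80,71.25) → (43.09,69.44) → (38.67,73.48) → (39.96,79.33) → (45.67,81.14) → (50.09,77.10) → (48.80,71.25). Closed: final G1 returns to the first vertex.

**Shape 5** — `<polygon>` closed polygon, stroke `#ff8800` → cut (S720, F1100). Machine vertices: (11.14,103.77) → (56.06,216.51) → (89.08,40.19) → (118.03,51.35) → (11.14,103.77). Closed: final G1 returns to the first vertex.

**Shape 6** — `<path>` regular polygon, stroke `#ff8800` → cut (S720, F1100). Machine vertices: (118.12,49.29) → (111.48,34.76) → (95.60,36.59) → (92.44,52.25) → (106.36,60.10) → (118.12,49.29). Closed: final G1 returns to the first vertex.

**Shape 7** — `<path>` open polyline, stroke `#ff8800` → cut (S720, F1100). Machine vertices: (119.36,220.83) → (107.74,212.89) → (22.23,101.54). Open path.

**Shape 8** — `<path>` regular polygon, stroke `#ff8800` → cut (S720, F1100). Machine vertices: (25.30,203.54) → (23.69,197.49) → (17.95,194.97) → (12.41,197.89) → (11.23,204.05) → (15.31,208.80) → (21.57,208.58) → (25.30,203.54). Closed: final G1 returns to the first vertex.

G21
G90
G0 X119.10 Y58.08
M3 S720
G1 X110.89 Y63.30 F1100
G1 X113.32 Y72.73 F1100
G1 X123.04 Y73.32 F1100
G1 X126.61 Y64.27 F1100
G1 X119.10 Y58.08 F1100
M5
G0 X34.36 Y186.07
M3 S720
G1 X91.29 Y235.00 F1100
G1 X73.15 Y49.84 F1100
G1 X108.92 Y168.15 F1100
G1 X68.49 Y39.38 F1100
G1 X105.14 Y79.31 F1100
G1 X34.36 Y186.07 F1100
M5
G0 X66.90 Y246.94
M3 S720
G1 X77.37 Y255.94 F1100
G1 X90.94 Y253.37 F1100
G1 X97.38 Y241.16 F1100
G1 X91.85 Y228.50 F1100
G1 X78.51 Y224.94 F1100
G1 X67.41 Y233.14 F1100
G1 X66.90 Y246.94 F1100
M5
G0 X48.80 Y71.25
M3 S720
G1 X43.09 Y69.44 F1100
G1 X38.67 Y73.48 F1100
G1 X39.96 Y79.33 F1100
G1 X45.67 Y81.14 F1100
G1 X50.09 Y77.10 F1100
G1 X48.80 Y71.25 F1100
M5
G0 X11.14 Y103.77
M3 S720
G1 X56.06 Y216.51 F1100
G1 X89.08 Y40.19 F1100
G1 X118.03 Y51.35 F1100
G1 X11.14 Y103.77 F1100
M5
G0 X118.12 Y49.29
M3 S720
G1 X111.48 Y34.76 F1100
G1 X95.60 Y36.59 F1100
G1 X92.44 Y52.25 F1100
G1 X106.36 Y60.10 F1100
G1 X118.12 Y49.29 F1100
M5
G0 X119.36 Y220.83
M3 S720
G1 X107.74 Y212.89 F1100
G1 X22.23 Y101.54 F1100
M5
G0 X25.30 Y203.54
M3 S720
G1 X23.69 Y197.49 F1100
G1 X17.95 Y194.97 F1100
G1 X12.41 Y197.89 F1100
G1 X11.23 Y204.05 F1100
G1 X15.31 Y208.80 F1100
G1 X21.57 Y208.58 F1100
G1 X25.30 Y203.54 F1100
M5
G0 X0.00 Y0.00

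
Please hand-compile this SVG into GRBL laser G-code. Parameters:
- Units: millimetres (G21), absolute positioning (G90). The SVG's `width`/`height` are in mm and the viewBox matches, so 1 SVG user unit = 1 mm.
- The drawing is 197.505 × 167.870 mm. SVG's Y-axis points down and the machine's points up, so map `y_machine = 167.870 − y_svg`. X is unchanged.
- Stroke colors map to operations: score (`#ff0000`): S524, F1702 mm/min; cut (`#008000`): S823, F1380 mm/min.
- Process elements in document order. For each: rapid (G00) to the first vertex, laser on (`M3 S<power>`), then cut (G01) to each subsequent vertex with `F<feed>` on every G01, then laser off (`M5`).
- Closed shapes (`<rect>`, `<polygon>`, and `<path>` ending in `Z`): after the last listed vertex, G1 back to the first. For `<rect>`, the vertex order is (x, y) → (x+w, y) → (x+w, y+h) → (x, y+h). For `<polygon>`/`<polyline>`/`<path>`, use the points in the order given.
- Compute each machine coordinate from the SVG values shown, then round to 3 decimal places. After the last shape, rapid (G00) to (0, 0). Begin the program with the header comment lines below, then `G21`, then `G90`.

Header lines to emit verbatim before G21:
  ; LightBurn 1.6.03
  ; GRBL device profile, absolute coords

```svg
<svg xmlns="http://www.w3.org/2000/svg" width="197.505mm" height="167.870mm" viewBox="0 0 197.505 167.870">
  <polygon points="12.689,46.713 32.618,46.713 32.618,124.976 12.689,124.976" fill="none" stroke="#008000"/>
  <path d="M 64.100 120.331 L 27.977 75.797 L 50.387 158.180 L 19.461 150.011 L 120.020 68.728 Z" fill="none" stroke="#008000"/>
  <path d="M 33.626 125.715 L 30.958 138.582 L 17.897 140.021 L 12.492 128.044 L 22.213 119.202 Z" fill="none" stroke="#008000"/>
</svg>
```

Since the viewBox matches the mm dimensions, user units are millimetres directly. The only transform is the Y-flip y_m = 167.870 − y_svg.

Shape 1 is a rectangle drawn with `<polygon>`. Its stroke #008000 means cut at S823, F1380. After flipping Y the toolpath is (12.689,121.157) → (32.618,121.157) → (32.618,42.894) → (12.689,42.894) → (12.689,121.157), returning to the start.

Shape 2 is a closed polygon drawn with `<path>`. Its stroke #008000 means cut at S823, F1380. After flipping Y the toolpath is (64.100,47.539) → (27.977,92.073) → (50.387,9.690) → (19.461,17.859) → (120.020,99.142) → (64.100,47.539), returning to the start.

Shape 3 is a regular polygon drawn with `<path>`. Its stroke #008000 means cut at S823, F1380. After flipping Y the toolpath is (33.626,42.155) → (30.958,29.288) → (17.897,27.849) → (12.492,39.826) → (22.213,48.668) → (33.626,42.155), returning to the start.

; LightBurn 1.6.03
; GRBL device profile, absolute coords
G21
G90
G00 X12.689 Y121.157
M3 S823
G01 X32.618 Y121.157 F1380
G01 X32.618 Y42.894 F1380
G01 X12.689 Y42.894 F1380
G01 X12.689 Y121.157 F1380
M5
G00 X64.100 Y47.539
M3 S823
G01 X27.977 Y92.073 F1380
G01 X50.387 Y9.690 F1380
G01 X19.461 Y17.859 F1380
G01 X120.020 Y99.142 F1380
G01 X64.100 Y47.539 F1380
M5
G00 X33.626 Y42.155
M3 S823
G01 X30.958 Y29.288 F1380
G01 X17.897 Y27.849 F1380
G01 X12.492 Y39.826 F1380
G01 X22.213 Y48.668 F1380
G01 X33.626 Y42.155 F1380
M5
G00 X0.000 Y0.000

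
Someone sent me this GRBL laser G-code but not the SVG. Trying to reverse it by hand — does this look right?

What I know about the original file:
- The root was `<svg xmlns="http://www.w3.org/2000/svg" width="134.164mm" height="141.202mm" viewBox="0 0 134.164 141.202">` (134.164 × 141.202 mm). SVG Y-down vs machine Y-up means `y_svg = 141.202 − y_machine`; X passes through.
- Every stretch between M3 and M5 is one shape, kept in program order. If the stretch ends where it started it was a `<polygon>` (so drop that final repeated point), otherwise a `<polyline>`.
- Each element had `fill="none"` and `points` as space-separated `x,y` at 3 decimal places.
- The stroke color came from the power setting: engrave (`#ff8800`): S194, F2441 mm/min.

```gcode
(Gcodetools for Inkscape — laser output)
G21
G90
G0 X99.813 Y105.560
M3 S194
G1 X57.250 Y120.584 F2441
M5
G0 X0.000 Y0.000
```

<svg xmlns="http://www.w3.org/2000/svg" width="134.164mm" height="141.202mm" viewBox="0 0 134.164 141.202">
  <polyline points="99.813,35.642 57.250,20.618" fill="none" stroke="#ff8800"/>
</svg>

Machine Y-up, SVG Y-down with viewBox height 141.202, so y_svg = 141.202 − y_machine; X carries over. Every run uses S194, so all elements get stroke `#ff8800` (engrave).

Run 1: The run is open, so emit a `<polyline>` with points (Y-flipped): 99.813,35.642 57.250,20.618.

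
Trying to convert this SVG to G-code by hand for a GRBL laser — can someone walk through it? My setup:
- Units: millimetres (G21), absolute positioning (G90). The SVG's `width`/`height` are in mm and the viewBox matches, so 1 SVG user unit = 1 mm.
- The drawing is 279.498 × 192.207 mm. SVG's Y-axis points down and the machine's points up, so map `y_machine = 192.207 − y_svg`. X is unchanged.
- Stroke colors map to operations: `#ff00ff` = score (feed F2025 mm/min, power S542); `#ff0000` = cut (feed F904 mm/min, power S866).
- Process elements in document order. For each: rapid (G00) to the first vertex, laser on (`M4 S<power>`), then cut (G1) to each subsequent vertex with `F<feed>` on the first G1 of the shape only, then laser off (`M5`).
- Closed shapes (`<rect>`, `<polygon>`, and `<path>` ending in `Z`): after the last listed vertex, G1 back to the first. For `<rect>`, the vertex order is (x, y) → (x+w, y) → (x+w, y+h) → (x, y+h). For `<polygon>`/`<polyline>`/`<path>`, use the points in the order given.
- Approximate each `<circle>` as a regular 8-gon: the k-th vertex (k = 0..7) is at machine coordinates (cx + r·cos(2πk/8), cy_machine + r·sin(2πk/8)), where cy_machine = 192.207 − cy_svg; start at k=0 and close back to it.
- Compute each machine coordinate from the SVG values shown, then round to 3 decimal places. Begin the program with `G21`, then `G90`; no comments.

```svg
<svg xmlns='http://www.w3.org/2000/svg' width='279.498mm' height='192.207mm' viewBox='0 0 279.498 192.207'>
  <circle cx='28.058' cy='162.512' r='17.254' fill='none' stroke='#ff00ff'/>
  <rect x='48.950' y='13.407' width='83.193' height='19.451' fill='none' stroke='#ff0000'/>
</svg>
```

G21
G90
G00 X45.312 Y29.695
M4 S542
G1 X40.258 Y41.895 F2025
G1 X28.058 Y46.949
G1 X15.858 Y41.895
G1 X10.804 Y29.695
G1 X15.858 Y17.495
G1 X28.058 Y12.441
G1 X40.258 Y17.495
G1 X45.312 Y29.695
M5
G00 X48.950 Y178.800
M4 S866
G1 X132.143 Y178.800 F904
G1 X132.143 Y159.349
G1 X48.950 Y159.349
G1 X48.950 Y178.800
M5

viewBox `0 0 279.498 192.207` with mm width/height → 1 unit = 1 mm. Flip: y_m = 192.207 − y_svg.

**Shape 1** — `<circle>` circle, stroke `#ff00ff` → score (S542, F2025). Machine vertices: (45.312,29.695) → (40.258,41.895) → (28.058,46.949) → (15.858,41.895) → (10.804,29.695) → (15.858,17.495) → (28.058,12.441) → (40.258,17.495) → (45.312,29.695). Closed: final G1 returns to the first vertex.

**Shape 2** — `<rect>` rectangle, stroke `#ff0000` → cut (S866, F904). Machine vertices: (48.950,178.800) → (132.143,178.800) → (132.143,159.349) → (48.950,159.349) → (48.950,178.800). Closed: final G1 returns to the first vertex.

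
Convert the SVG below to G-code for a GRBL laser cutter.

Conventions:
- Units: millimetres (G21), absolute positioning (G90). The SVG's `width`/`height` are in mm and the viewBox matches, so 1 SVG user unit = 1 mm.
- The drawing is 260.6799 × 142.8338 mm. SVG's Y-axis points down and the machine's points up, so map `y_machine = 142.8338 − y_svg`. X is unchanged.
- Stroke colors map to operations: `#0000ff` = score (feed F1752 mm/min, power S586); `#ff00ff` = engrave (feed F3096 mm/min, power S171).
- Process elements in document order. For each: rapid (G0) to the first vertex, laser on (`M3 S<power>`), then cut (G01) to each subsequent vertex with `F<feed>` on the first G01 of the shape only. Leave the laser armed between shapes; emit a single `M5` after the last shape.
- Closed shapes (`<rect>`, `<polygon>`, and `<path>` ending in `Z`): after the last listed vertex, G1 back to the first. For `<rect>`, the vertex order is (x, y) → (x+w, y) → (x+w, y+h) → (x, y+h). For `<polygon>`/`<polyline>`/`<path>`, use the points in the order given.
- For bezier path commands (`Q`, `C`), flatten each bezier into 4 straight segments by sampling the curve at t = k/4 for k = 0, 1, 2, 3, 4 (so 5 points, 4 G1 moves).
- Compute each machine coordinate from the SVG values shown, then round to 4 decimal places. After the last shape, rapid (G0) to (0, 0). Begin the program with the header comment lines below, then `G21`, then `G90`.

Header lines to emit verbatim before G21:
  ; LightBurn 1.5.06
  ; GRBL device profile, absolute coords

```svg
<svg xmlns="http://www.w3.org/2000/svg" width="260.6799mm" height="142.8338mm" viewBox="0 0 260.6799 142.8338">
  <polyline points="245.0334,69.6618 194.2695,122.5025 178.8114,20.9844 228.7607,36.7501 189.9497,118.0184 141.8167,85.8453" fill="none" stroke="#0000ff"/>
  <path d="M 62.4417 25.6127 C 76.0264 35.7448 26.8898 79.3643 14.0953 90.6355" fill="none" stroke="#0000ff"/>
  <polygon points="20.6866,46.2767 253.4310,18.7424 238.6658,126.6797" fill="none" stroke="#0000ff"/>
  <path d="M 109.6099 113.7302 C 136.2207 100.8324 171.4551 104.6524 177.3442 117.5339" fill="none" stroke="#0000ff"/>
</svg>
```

viewBox `0 0 260.6799 142.8338` with mm width/height → 1 unit = 1 mm. Flip: y_m = 142.8338 − y_svg.

**Shape 1** — `<polyline>` open polyline, stroke `#0000ff` → score (S586, F1752). Machine vertices: (245.0334,73.1720) → (194.2695,20.3313) → (178.8114,121.8494) → (228.7607,106.0837) → (189.9497,24.8154) → (141.8167,56.9885). Open path.

**Shape 2** — `<path>` cubic bezier, stroke `#0000ff` → score (S586, F1752). Control points (SVG): P0=(62.4417,25.6127), P1=(76.0264,35.7448), P2=(26.8898,79.3643), P3=(14.0953,90.6355); sampled at t=k/4. Machine vertices: (62.4417,117.2211) → (62.4178,104.3718) → (48.1607,85.1369) → (28.9575,65.6883) → (14.0953,52.1983). Open path.

**Shape 3** — `<polygon>` closed polygon, stroke `#0000ff` → score (S586, F1752). Machine vertices: (20.6866,96.5571) → (253.4310,124.0914) → (238.6658,16.1541) → (20.6866,96.5571). Closed: final G1 returns to the first vertex.

**Shape 4** — `<path>` cubic bezier, stroke `#0000ff` → score (S586, F1752). Control points (SVG): P0=(109.6099,113.7302), P1=(136.2207,100.8324), P2=(171.4551,104.6524), P3=(177.3442,117.5339); sampled at t=k/4. Machine vertices: (109.6099,29.1036) → (130.5917,35.7620) → (151.2477,36.8690) → (168.0184,33.1424) → (177.3442,25.2999). Open path.

; LightBurn 1.5.06
; GRBL device profile, absolute coords
G21
G90
G0 X245.0334 Y73.1720
M3 S586
G01 X194.2695 Y20.3313 F1752
G01 X178.8114 Y121.8494
G01 X228.7607 Y106.0837
G01 X189.9497 Y24.8154
G01 X141.8167 Y56.9885
G0 X62.4417 Y117.2211
M3 S586
G01 X62.4178 Y104.3718 F1752
G01 X48.1607 Y85.1369
G01 X28.9575 Y65.6883
G01 X14.0953 Y52.1983
G0 X20.6866 Y96.5571
M3 S586
G01 X253.4310 Y124.0914 F1752
G01 X238.6658 Y16.1541
G01 X20.6866 Y96.5571
G0 X109.6099 Y29.1036
M3 S586
G01 X130.5917 Y35.7620 F1752
G01 X151.2477 Y36.8690
G01 X168.0184 Y33.1424
G01 X177.3442 Y25.2999
M5
G0 X0.0000 Y0.0000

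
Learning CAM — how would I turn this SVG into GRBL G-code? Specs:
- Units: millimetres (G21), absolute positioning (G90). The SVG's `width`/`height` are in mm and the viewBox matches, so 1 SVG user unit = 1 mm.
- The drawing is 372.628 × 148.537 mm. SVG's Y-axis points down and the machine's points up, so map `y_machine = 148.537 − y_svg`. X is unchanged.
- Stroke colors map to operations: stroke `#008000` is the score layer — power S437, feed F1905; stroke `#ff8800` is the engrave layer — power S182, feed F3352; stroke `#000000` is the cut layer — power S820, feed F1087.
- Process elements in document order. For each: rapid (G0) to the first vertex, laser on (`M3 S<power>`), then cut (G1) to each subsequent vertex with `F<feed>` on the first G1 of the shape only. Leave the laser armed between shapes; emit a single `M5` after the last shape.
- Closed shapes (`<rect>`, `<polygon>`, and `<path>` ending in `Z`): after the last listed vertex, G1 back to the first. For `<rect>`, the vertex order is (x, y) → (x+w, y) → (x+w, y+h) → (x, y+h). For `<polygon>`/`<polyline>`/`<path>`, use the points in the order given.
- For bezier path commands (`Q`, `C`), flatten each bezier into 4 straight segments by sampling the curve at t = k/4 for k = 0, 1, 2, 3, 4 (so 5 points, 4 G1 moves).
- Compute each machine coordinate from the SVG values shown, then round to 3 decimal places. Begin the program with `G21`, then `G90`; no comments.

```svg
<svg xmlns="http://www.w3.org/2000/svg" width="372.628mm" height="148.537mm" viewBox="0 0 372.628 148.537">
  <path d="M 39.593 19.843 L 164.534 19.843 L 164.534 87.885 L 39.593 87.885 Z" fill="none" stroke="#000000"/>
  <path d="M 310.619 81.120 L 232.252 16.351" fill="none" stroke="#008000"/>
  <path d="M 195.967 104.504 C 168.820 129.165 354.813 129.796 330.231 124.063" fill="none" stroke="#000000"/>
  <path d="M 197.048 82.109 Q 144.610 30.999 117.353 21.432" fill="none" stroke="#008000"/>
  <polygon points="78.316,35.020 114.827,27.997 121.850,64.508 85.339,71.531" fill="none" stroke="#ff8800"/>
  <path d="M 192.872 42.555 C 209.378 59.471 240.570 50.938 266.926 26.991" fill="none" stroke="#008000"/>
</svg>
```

G21
G90
G0 X39.593 Y128.694
M3 S820
G1 X164.534 Y128.694 F1087
G1 X164.534 Y60.652
G1 X39.593 Y60.652
G1 X39.593 Y128.694
G0 X310.619 Y67.417
M3 S437
G1 X232.252 Y132.186 F1905
G0 X195.967 Y44.033
M3 S820
G1 X208.950 Y29.767 F1087
G1 X262.137 Y22.856
G1 X315.805 Y21.644
G1 X330.231 Y24.474
G0 X197.048 Y66.428
M3 S437
G1 X172.403 Y89.387 F1905
G1 X150.905 Y107.152
G1 X132.555 Y119.725
G1 X117.353 Y127.105
G0 X78.316 Y113.517
M3 S182
G1 X114.827 Y120.540 F3352
G1 X121.850 Y84.029
G1 X85.339 Y77.006
G1 X78.316 Y113.517
G0 X192.872 Y105.982
M3 S437
G1 X207.700 Y97.910 F1905
G1 X226.205 Y98.440
G1 X246.557 Y106.633
G1 X266.926 Y121.546
M5

viewBox `0 0 372.628 148.537` with mm width/height → 1 unit = 1 mm. Flip: y_m = 148.537 − y_svg.

**Shape 1** — `<path>` rectangle, stroke `#000000` → cut (S820, F1087). Machine vertices: (39.593,128.694) → (164.534,128.694) → (164.534,60.652) → (39.593,60.652) → (39.593,128.694). Closed: final G1 returns to the first vertex.

**Shape 2** — `<path>` line segment, stroke `#008000` → score (S437, F1905). Machine vertices: (310.619,67.417) → (232.252,132.186). Open path.

**Shape 3** — `<path>` cubic bezier, stroke `#000000` → cut (S820, F1087). Control points (SVG): P0=(195.967,104.504), P1=(168.820,129.165), P2=(354.813,129.796), P3=(330.231,124.063); sampled at t=k/4. Machine vertices: (195.967,44.033) → (208.950,29.767) → (262.137,22.856) → (315.805,21.644) → (330.231,24.474). Open path.

**Shape 4** — `<path>` quadratic bezier, stroke `#008000` → score (S437, F1905). Control points (SVG): P0=(197.048,82.109), P1=(144.610,30.999), P2=(117.353,21.432); sampled at t=k/4. Machine vertices: (197.048,66.428) → (172.403,89.387) → (150.905,107.152) → (132.555,119.725) → (117.353,127.105). Open path.

**Shape 5** — `<polygon>` regular polygon, stroke `#ff8800` → engrave (S182, F3352). Machine vertices: (78.316,113.517) → (114.827,120.540) → (121.850,84.029) → (85.339,77.006) → (78.316,113.517). Closed: final G1 returns to the first vertex.

**Shape 6** — `<path>` cubic bezier, stroke `#008000` → score (S437, F1905). Control points (SVG): P0=(192.872,42.555), P1=(209.378,59.471), P2=(240.570,50.938), P3=(266.926,26.991); sampled at t=k/4. Machine vertices: (192.872,105.982) → (207.700,97.910) → (226.205,98.440) → (246.557,106.633) → (266.926,121.546). Open path.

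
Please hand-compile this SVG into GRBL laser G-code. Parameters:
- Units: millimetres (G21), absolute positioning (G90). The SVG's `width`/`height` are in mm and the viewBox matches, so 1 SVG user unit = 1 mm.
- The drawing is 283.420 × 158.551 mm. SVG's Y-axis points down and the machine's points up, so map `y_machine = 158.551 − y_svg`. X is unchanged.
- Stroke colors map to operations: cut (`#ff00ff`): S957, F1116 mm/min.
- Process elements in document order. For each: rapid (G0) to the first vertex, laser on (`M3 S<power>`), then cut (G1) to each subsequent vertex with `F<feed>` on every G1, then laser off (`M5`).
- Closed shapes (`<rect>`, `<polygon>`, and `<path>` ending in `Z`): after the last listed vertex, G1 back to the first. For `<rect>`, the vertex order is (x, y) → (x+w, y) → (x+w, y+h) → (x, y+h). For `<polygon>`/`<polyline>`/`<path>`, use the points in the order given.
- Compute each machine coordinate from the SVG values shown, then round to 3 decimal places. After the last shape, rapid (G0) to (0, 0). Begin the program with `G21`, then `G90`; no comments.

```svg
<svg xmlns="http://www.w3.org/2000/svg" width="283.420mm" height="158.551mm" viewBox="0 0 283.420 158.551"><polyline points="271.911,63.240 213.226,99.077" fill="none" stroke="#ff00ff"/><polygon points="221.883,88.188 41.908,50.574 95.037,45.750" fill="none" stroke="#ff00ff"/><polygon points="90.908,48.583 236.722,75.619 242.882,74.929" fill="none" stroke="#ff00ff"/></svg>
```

G21
G90
G0 X271.911 Y95.311
M3 S957
G1 X213.226 Y59.474 F1116
M5
G0 X221.883 Y70.363
M3 S957
G1 X41.908 Y107.977 F1116
G1 X95.037 Y112.801 F1116
G1 X221.883 Y70.363 F1116
M5
G0 X90.908 Y109.968
M3 S957
G1 X236.722 Y82.932 F1116
G1 X242.882 Y83.622 F1116
G1 X90.908 Y109.968 F1116
M5
G0 X0.000 Y0.000

Since the viewBox matches the mm dimensions, user units are millimetres directly. The only transform is the Y-flip y_m = 158.551 − y_svg.

Shape 1 is a line segment drawn with `<polyline>`. Its stroke #ff00ff means cut at S957, F1116. After flipping Y the toolpath is (271.911,95.311) → (213.226,59.474).

Shape 2 is a closed polygon drawn with `<polygon>`. Its stroke #ff00ff means cut at S957, F1116. After flipping Y the toolpath is (221.883,70.363) → (41.908,107.977) → (95.037,112.801) → (221.883,70.363), returning to the start.

Shape 3 is a closed polygon drawn with `<polygon>`. Its stroke #ff00ff means cut at S957, F1116. After flipping Y the toolpath is (90.908,109.968) → (236.722,82.932) → (242.882,83.622) → (90.908,109.968), returning to the start.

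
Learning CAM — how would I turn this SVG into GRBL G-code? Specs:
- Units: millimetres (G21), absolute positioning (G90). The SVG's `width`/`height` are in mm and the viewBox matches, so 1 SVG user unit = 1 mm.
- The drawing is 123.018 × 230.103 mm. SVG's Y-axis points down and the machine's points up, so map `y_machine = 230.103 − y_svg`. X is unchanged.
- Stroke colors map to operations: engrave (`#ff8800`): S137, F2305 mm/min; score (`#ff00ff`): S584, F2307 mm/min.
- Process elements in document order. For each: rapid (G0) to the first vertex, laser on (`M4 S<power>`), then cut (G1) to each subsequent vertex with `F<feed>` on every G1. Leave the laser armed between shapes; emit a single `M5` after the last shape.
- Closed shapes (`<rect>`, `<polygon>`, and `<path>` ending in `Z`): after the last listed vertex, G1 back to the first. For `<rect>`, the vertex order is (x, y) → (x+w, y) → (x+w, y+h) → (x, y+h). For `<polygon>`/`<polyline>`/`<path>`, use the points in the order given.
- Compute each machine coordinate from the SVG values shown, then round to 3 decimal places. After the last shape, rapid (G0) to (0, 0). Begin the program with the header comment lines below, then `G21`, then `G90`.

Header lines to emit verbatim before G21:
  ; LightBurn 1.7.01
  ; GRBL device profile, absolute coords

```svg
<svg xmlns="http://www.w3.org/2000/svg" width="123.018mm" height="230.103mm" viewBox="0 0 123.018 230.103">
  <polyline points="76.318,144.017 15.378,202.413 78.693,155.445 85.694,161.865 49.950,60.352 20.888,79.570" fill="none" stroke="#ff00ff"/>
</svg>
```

Since the viewBox matches the mm dimensions, user units are millimetres directly. The only transform is the Y-flip y_m = 230.103 − y_svg.

Shape 1 is a open polyline drawn with `<polyline>`. Its stroke #ff00ff means score at S584, F2307. After flipping Y the toolpath is (76.318,86.086) → (15.378,27.690) → (78.693,74.658) → (85.694,68.238) → (49.950,169.751) → (20.888,150.533).

; LightBurn 1.7.01
; GRBL device profile, absolute coords
G21
G90
G0 X76.318 Y86.086
M4 S584
G1 X15.378 Y27.690 F2307
G1 X78.693 Y74.658 F2307
G1 X85.694 Y68.238 F2307
G1 X49.950 Y169.751 F2307
G1 X20.888 Y150.533 F2307
M5
G0 X0.000 Y0.000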